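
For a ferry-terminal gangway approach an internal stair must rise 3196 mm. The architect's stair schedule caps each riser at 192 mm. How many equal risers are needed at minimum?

17 risers

At most 192 each: 3196/192 = 16.65, giving 17 risers.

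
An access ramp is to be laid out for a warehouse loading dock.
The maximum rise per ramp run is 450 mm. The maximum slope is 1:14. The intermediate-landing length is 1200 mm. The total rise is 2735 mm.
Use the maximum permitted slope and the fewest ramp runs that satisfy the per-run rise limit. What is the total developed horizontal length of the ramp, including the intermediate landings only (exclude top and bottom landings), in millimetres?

2735 / 450 = 6.078 → round up to 7 ramp runs. That means 6 intermediate landings.
Ramp run (horizontal) at 1:14: 2735 × 14 = 38290 mm.
Intermediate landings: 6 × 1200 = 7200 mm.
Total developed length = 38290 + 7200 = 45490 mm.

45490 mm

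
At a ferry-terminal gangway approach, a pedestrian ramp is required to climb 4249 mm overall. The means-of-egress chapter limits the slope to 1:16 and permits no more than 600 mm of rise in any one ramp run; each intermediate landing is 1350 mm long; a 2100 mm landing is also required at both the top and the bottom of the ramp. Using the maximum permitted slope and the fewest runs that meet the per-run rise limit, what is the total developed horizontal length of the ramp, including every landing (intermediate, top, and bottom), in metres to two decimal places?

4249 / 600 = 7.082 → round up to 8 ramp runs. That means 7 intermediate landings.
Horizontal run for 4249 mm of rise at 1:16 is 4249 × 16 = 67984 mm.
7 intermediate landings contribute 7 × 1350 = 9450 mm.
Top and bottom landings: 2 × 2100 = 4200 mm.
Total = 67984 + 9450 + 4200 = 81634 mm.
= 81.63 m.

81.63 m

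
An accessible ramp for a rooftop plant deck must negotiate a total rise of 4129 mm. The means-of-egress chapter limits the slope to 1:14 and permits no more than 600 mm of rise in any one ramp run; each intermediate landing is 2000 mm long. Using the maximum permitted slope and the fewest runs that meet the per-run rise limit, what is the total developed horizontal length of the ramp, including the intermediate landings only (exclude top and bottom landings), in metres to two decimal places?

69.81 m

4129 / 600 = 6.882 → round up to 7 ramp runs. That means 6 intermediate landings.
Horizontal run for 4129 mm of rise at 1:14 is 4129 × 14 = 57806 mm.
6 intermediate landings contribute 6 × 2000 = 12000 mm.
Developed length = 57806 + 12000 = 69806 mm.
= 69.81 m.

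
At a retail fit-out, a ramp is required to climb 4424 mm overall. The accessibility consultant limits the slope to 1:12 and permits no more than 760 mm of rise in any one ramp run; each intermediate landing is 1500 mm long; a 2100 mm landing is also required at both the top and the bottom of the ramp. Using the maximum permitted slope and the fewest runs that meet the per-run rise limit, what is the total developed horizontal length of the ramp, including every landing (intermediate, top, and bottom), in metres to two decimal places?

64.79 m

⌈4424/760⌉ = 6 ramp runs. That means 5 intermediate landings.
Ramp run (horizontal) at 1:12: 4424 × 12 = 53088 mm.
5 intermediate landings contribute 5 × 1500 = 7500 mm.
Top and bottom landings: 2 × 2100 = 4200 mm.
Total = 53088 + 7500 + 4200 = 64788 mm.
= 64.79 m.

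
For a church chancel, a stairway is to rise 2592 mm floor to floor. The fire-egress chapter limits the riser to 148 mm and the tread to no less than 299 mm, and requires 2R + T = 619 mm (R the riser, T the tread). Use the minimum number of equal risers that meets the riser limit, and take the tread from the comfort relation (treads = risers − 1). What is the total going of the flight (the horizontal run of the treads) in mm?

At most 148 each: 2592/148 = 17.51, giving 18 risers.
R = 2592 ÷ 18 = 144 mm.
From 2R + T = 619: T = 619 − 288 = 331 mm.
Going = (18 − 1) × 331 = 5627 mm.

5627 mm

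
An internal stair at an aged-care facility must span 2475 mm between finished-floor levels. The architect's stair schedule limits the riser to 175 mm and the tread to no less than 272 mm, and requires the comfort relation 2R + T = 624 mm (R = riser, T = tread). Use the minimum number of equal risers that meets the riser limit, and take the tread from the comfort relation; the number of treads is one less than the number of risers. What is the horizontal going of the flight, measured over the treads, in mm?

At most 175 each: 2475/175 = 14.14, giving 15 risers.
Each riser is 2475/15 = 165 mm (≤ 175 mm).
From 2R + T = 624: T = 624 − 330 = 294 mm.
15 risers give 14 treads; going = 14 × 294 = 4116 mm.

4116 mm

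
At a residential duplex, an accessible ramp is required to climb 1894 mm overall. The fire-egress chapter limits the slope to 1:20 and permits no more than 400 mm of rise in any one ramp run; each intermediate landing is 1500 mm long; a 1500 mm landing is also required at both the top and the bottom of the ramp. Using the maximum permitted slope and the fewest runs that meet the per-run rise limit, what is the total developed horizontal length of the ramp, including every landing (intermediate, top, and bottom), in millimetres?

46880 mm

1894 / 400 = 4.735 → round up to 5 ramp runs. That means 4 intermediate landings.
Horizontal run for 1894 mm of rise at 1:20 is 1894 × 20 = 37880 mm.
Intermediate landings: 4 × 1500 = 6000 mm.
Top and bottom landings: 2 × 1500 = 3000 mm.
Total = 37880 + 6000 + 3000 = 46880 mm.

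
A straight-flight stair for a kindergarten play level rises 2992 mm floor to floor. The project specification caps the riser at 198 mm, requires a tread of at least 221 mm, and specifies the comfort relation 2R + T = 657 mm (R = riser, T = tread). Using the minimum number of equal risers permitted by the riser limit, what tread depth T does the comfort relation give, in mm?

2992 / 198 = 15.11, so 16 risers are needed.
Each riser is 2992/16 = 187 mm (≤ 198 mm).
Tread T = 657 − 2 × 187 = 283 mm (≥ 221 mm).

283 mm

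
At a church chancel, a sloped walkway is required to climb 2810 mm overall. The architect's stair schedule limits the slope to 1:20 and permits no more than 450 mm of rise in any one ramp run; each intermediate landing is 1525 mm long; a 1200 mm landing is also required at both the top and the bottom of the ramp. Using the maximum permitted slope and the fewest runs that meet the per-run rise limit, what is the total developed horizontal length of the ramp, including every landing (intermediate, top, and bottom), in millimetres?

2810 / 450 = 6.24, so 7 ramp runs are needed. That means 6 intermediate landings.
Ramp run (horizontal) at 1:20: 2810 × 20 = 56200 mm.
Intermediate landings: 6 × 1525 = 9150 mm.
Top and bottom landings: 2 × 1200 = 2400 mm.
Total = 56200 + 9150 + 2400 = 67750 mm.

67750 mm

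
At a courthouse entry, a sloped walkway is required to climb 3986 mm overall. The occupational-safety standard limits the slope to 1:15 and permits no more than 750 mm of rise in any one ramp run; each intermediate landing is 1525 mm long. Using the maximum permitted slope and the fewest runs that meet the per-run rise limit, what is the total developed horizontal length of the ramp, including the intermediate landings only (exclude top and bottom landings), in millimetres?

At most 750 each: 3986/750 = 5.31, giving 6 ramp runs. That means 5 intermediate landings.
Horizontal run for 3986 mm of rise at 1:15 is 3986 × 15 = 59790 mm.
Intermediate landings: 5 × 1525 = 7625 mm.
Developed length = 59790 + 7625 = 67415 mm.

67415 mm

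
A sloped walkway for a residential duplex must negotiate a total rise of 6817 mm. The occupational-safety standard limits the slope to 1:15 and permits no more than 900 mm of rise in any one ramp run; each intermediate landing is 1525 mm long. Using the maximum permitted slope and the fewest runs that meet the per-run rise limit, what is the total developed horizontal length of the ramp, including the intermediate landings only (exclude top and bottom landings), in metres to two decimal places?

112.93 m

6817 / 900 = 7.57, so 8 ramp runs are needed. That means 7 intermediate landings.
Horizontal run for 6817 mm of rise at 1:15 is 6817 × 15 = 102255 mm.
7 intermediate landings contribute 7 × 1525 = 10675 mm.
Total developed length = 102255 + 10675 = 112930 mm.
= 112.93 m.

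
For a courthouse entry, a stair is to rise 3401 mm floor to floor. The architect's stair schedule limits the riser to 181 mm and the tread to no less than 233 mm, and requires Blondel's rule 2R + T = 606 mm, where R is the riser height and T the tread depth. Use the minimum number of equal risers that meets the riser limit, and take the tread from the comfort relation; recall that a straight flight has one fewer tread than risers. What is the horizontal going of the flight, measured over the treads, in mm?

4464 mm

At most 181 each: 3401/181 = 18.79, giving 19 risers.
Each riser is 3401/19 = 179 mm (≤ 181 mm).
From 2R + T = 606: T = 606 − 358 = 248 mm.
19 risers give 18 treads; going = 18 × 248 = 4464 mm.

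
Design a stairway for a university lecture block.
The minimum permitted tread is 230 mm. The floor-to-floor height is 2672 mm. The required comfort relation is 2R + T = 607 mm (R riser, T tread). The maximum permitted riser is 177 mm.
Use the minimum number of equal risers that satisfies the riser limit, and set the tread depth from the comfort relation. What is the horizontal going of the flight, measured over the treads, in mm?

2672 / 177 = 15.10, so 16 risers are needed.
Each riser is 2672/16 = 167 mm (≤ 177 mm).
T = 607 − 2·167 = 273 mm, which satisfies the 230 mm minimum.
Treads = 16 − 1 = 15; going = 15 × 273 = 4095 mm.

4095 mm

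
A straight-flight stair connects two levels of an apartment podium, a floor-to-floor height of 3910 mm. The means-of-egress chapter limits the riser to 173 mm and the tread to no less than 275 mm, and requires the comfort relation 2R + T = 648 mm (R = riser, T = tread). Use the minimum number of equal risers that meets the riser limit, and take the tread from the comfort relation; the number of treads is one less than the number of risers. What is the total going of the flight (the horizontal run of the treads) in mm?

6776 mm

3910 / 173 = 22.601 → round up to 23 risers.
Each riser is 3910/23 = 170 mm (≤ 173 mm).
From 2R + T = 648: T = 648 − 340 = 308 mm.
23 risers give 22 treads; going = 22 × 308 = 6776 mm.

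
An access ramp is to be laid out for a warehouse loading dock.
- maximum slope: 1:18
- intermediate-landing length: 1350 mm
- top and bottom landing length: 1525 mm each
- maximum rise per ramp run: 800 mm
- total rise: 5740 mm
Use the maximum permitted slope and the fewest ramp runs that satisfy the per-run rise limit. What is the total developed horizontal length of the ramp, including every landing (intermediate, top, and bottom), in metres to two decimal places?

5740 / 800 = 7.17, so 8 ramp runs are needed. That means 7 intermediate landings.
Ramp run (horizontal) at 1:18: 5740 × 18 = 103320 mm.
7 intermediate landings contribute 7 × 1350 = 9450 mm.
Top and bottom landings: 2 × 1525 = 3050 mm.
Total = 103320 + 9450 + 3050 = 115820 mm.
= 115.82 m.

115.82 m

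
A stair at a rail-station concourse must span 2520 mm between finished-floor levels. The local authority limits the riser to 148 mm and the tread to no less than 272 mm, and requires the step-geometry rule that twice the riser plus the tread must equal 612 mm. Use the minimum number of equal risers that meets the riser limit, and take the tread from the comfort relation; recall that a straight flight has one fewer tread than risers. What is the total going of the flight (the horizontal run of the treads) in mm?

5644 mm

At most 148 each: 2520/148 = 17.03, giving 18 risers.
R = 2520 ÷ 18 = 140 mm.
T = 612 − 2·140 = 332 mm, which satisfies the 272 mm minimum.
18 risers give 17 treads; going = 17 × 332 = 5644 mm.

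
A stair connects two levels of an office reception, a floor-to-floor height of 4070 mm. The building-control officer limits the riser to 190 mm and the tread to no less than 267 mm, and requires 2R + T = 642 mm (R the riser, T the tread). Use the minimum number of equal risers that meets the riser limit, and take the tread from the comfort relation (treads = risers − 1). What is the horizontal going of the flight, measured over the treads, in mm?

4070 / 190 = 21.42, so 22 risers are needed.
Each riser is 4070/22 = 185 mm (≤ 190 mm).
From 2R + T = 642: T = 642 − 370 = 272 mm.
22 risers give 21 treads; going = 21 × 272 = 5712 mm.

5712 mm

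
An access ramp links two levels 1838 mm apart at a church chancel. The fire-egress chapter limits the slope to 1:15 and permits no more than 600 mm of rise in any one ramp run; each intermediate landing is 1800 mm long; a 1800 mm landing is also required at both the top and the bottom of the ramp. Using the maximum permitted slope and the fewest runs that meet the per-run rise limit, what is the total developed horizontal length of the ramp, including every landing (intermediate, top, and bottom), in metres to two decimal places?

36.57 m

⌈1838/600⌉ = 4 ramp runs. That means 3 intermediate landings.
Ramp run (horizontal) at 1:15: 1838 × 15 = 27570 mm.
Intermediate landings: 3 × 1800 = 5400 mm.
Top and bottom landings: 2 × 1800 = 3600 mm.
Total = 27570 + 5400 + 3600 = 36570 mm.
= 36.57 m.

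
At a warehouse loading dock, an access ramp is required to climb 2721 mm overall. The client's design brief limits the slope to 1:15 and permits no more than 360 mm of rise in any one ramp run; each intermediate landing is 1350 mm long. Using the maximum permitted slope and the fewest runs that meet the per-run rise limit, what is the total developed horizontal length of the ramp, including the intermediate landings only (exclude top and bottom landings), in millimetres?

2721 / 360 = 7.558 → round up to 8 ramp runs. That means 7 intermediate landings.
Ramp run (horizontal) at 1:15: 2721 × 15 = 40815 mm.
Intermediate landings: 7 × 1350 = 9450 mm.
Total developed length = 40815 + 9450 = 50265 mm.

50265 mm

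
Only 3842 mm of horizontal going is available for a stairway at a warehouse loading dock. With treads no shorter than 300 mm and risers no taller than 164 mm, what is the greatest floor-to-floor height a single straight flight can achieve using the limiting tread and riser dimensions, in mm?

2132 mm

Treads that fit: ⌊3842 / 300⌋ = 12.
Risers = treads + 1 = 13.
Maximum height = 13 × 164 = 2132 mm.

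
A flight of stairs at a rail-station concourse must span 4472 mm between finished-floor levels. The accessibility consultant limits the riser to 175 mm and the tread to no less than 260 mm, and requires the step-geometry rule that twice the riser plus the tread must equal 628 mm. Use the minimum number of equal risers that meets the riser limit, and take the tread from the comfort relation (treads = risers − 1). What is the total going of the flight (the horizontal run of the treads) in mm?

7100 mm

4472 / 175 = 25.55, so 26 risers are needed.
Each riser is 4472/26 = 172 mm (≤ 175 mm).
Tread T = 628 − 2 × 172 = 284 mm (≥ 260 mm).
26 risers give 25 treads; going = 25 × 284 = 7100 mm.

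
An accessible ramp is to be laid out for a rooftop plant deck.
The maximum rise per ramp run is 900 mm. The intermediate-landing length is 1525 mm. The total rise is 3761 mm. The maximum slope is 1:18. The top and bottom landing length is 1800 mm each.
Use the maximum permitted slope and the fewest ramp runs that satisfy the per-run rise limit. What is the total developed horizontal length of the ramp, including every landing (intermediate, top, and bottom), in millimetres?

3761 / 900 = 4.179 → round up to 5 ramp runs. That means 4 intermediate landings.
Ramp run (horizontal) at 1:18: 3761 × 18 = 67698 mm.
4 intermediate landings contribute 4 × 1525 = 6100 mm.
Top and bottom landings: 2 × 1800 = 3600 mm.
Total = 67698 + 6100 + 3600 = 77398 mm.

77398 mm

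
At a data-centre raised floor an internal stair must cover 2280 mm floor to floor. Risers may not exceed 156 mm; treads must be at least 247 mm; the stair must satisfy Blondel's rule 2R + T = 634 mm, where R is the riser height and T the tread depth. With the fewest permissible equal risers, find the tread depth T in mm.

At most 156 each: 2280/156 = 14.62, giving 15 risers.
R = 2280 ÷ 15 = 152 mm.
From 2R + T = 634: T = 634 − 304 = 330 mm.

330 mm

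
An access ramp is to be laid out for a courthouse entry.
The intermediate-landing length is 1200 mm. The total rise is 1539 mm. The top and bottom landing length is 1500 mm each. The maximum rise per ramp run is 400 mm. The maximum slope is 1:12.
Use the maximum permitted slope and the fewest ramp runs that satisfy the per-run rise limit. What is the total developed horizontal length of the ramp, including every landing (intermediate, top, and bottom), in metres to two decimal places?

25.07 m

At most 400 each: 1539/400 = 3.85, giving 4 ramp runs. That means 3 intermediate landings.
Horizontal run for 1539 mm of rise at 1:12 is 1539 × 12 = 18468 mm.
Intermediate landings: 3 × 1200 = 3600 mm.
Top and bottom landings: 2 × 1500 = 3000 mm.
Total = 18468 + 3600 + 3000 = 25068 mm.
= 25.07 m.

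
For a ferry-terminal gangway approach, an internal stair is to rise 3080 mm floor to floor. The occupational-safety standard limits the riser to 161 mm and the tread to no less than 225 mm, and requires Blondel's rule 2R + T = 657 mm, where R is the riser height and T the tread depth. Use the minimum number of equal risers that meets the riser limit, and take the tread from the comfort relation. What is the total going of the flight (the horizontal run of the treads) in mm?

At most 161 each: 3080/161 = 19.13, giving 20 risers.
R = 3080 ÷ 20 = 154 mm.
Tread T = 657 − 2 × 154 = 349 mm (≥ 225 mm).
20 risers give 19 treads; going = 19 × 349 = 6631 mm.

6631 mm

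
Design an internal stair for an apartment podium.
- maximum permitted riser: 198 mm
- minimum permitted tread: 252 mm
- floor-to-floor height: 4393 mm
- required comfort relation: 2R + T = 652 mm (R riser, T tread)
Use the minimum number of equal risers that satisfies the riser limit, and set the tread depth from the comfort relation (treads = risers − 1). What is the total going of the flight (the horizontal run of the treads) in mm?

At most 198 each: 4393/198 = 22.19, giving 23 risers.
R = 4393 ÷ 23 = 191 mm.
Tread T = 652 − 2 × 191 = 270 mm (≥ 252 mm).
23 risers give 22 treads; going = 22 × 270 = 5940 mm.

5940 mm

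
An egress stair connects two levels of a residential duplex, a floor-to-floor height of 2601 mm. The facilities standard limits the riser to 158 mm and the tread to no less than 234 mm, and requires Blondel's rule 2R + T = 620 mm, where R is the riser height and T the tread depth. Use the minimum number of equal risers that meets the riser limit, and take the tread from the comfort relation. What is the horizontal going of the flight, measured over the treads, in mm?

2601 / 158 = 16.462 → round up to 17 risers.
Each riser is 2601/17 = 153 mm (≤ 158 mm).
Tread T = 620 − 2 × 153 = 314 mm (≥ 234 mm).
Treads = 17 − 1 = 16; going = 16 × 314 = 5024 mm.

5024 mm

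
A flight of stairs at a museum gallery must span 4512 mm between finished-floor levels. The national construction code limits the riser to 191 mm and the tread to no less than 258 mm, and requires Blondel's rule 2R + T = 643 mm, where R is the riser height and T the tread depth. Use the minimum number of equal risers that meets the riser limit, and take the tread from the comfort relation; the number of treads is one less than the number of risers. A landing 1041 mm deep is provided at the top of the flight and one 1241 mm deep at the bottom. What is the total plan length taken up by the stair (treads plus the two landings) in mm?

⌈4512/191⌉ = 24 risers.
Riser R = 4512 / 24 = 188 mm, within the 191 mm limit.
From 2R + T = 643: T = 643 − 376 = 267 mm.
Treads = 24 − 1 = 23; going = 23 × 267 = 6141 mm.
Add landings: 6141 + 1041 + 1241 = 8423 mm.

8423 mm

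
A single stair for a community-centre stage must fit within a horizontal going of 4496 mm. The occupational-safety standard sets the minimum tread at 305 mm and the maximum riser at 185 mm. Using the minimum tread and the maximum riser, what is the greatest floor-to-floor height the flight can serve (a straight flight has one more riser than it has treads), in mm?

2775 mm

4496 / 305 = 14.74, so 14 treads fit.
Risers = treads + 1 = 15.
Maximum height = 15 × 185 = 2775 mm.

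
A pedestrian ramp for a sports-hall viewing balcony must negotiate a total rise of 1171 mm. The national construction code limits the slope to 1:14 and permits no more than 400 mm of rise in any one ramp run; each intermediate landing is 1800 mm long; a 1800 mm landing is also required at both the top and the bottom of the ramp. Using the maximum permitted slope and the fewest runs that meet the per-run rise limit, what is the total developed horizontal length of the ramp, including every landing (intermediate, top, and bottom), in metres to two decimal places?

23.59 m

At most 400 each: 1171/400 = 2.93, giving 3 ramp runs. That means 2 intermediate landings.
Horizontal run for 1171 mm of rise at 1:14 is 1171 × 14 = 16394 mm.
Intermediate landings: 2 × 1800 = 3600 mm.
Top and bottom landings: 2 × 1800 = 3600 mm.
Total = 16394 + 3600 + 3600 = 23594 mm.
= 23.59 m.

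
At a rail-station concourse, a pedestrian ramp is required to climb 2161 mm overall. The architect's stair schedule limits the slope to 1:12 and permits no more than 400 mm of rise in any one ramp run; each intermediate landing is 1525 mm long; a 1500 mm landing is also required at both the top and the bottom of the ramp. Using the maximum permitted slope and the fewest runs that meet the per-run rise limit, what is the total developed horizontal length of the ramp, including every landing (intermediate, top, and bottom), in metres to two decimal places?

2161 / 400 = 5.402 → round up to 6 ramp runs. That means 5 intermediate landings.
Ramp run (horizontal) at 1:12: 2161 × 12 = 25932 mm.
Intermediate landings: 5 × 1525 = 7625 mm.
Top and bottom landings: 2 × 1500 = 3000 mm.
Total = 25932 + 7625 + 3000 = 36557 mm.
= 36.56 m.

36.56 m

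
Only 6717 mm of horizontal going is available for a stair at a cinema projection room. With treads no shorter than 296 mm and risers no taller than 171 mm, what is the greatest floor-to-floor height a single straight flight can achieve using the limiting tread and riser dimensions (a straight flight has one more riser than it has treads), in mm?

Treads that fit: ⌊6717 / 296⌋ = 22.
Risers = treads + 1 = 23.
Maximum height = 23 × 171 = 3933 mm.

3933 mm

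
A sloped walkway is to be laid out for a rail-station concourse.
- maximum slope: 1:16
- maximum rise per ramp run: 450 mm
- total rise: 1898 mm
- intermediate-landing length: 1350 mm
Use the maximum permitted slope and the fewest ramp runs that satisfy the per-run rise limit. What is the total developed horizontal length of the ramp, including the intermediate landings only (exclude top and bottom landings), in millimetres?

⌈1898/450⌉ = 5 ramp runs. That means 4 intermediate landings.
Ramp run (horizontal) at 1:16: 1898 × 16 = 30368 mm.
4 intermediate landings contribute 4 × 1350 = 5400 mm.
Developed length = 30368 + 5400 = 35768 mm.

35768 mm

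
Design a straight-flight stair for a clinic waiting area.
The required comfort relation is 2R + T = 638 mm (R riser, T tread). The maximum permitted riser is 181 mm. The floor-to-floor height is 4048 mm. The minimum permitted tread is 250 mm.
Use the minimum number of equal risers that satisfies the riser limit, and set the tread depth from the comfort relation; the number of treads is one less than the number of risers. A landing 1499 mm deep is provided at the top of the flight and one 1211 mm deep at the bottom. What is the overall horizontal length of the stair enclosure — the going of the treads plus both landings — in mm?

9002 mm

4048 / 181 = 22.365 → round up to 23 risers.
Riser R = 4048 / 23 = 176 mm, within the 181 mm limit.
T = 638 − 2·176 = 286 mm, which satisfies the 250 mm minimum.
Treads = 23 − 1 = 22; going = 22 × 286 = 6292 mm.
Add landings: 6292 + 1499 + 1211 = 9002 mm.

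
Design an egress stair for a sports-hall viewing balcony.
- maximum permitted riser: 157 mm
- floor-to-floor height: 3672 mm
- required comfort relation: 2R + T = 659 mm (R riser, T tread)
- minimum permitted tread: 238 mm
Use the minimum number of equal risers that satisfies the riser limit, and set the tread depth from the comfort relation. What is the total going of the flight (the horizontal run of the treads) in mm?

⌈3672/157⌉ = 24 risers.
R = 3672 ÷ 24 = 153 mm.
From 2R + T = 659: T = 659 − 306 = 353 mm.
Treads = 24 − 1 = 23; going = 23 × 353 = 8119 mm.

8119 mm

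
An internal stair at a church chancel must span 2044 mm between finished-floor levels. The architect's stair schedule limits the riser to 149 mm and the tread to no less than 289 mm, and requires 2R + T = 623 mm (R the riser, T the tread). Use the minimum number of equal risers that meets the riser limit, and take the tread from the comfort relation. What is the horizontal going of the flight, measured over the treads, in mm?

4303 mm

2044 / 149 = 13.718 → round up to 14 risers.
Each riser is 2044/14 = 146 mm (≤ 149 mm).
From 2R + T = 623: T = 623 − 292 = 331 mm.
Going = (14 − 1) × 331 = 4303 mm.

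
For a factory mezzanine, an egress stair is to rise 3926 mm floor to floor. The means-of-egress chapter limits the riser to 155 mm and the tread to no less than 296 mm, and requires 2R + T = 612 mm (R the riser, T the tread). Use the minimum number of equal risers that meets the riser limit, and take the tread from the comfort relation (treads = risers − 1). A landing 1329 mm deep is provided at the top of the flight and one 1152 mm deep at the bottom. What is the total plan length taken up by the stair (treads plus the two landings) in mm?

3926 / 155 = 25.33, so 26 risers are needed.
Each riser is 3926/26 = 151 mm (≤ 155 mm).
Tread T = 612 − 2 × 151 = 310 mm (≥ 296 mm).
Going = (26 − 1) × 310 = 7750 mm.
Add landings: 7750 + 1329 + 1152 = 10231 mm.

10231 mm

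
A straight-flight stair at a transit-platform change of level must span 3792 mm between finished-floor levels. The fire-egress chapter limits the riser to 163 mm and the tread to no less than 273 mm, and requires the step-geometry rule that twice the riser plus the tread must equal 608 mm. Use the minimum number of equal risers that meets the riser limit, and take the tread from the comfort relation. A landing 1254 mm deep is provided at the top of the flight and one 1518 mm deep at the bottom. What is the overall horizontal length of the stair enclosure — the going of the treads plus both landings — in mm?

9488 mm

3792 / 163 = 23.264 → round up to 24 risers.
Riser R = 3792 / 24 = 158 mm, within the 163 mm limit.
From 2R + T = 608: T = 608 − 316 = 292 mm.
24 risers give 23 treads; going = 23 × 292 = 6716 mm.
Add landings: 6716 + 1254 + 1518 = 9488 mm.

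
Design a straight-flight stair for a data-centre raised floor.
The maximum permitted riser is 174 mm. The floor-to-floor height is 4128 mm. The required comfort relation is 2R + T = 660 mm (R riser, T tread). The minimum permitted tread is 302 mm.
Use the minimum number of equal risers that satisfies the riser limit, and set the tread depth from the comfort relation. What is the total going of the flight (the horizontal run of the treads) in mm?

7268 mm

4128 / 174 = 23.72, so 24 risers are needed.
Riser R = 4128 / 24 = 172 mm, within the 174 mm limit.
T = 660 − 2·172 = 316 mm, which satisfies the 302 mm minimum.
Treads = 24 − 1 = 23; going = 23 × 316 = 7268 mm.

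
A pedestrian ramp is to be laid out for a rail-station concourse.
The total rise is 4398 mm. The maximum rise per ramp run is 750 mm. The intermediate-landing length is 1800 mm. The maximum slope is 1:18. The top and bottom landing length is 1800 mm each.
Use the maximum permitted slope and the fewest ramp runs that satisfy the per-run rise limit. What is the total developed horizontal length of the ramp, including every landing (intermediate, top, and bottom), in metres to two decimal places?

91.76 m

4398 / 750 = 5.864 → round up to 6 ramp runs. That means 5 intermediate landings.
Ramp run (horizontal) at 1:18: 4398 × 18 = 79164 mm.
Intermediate landings: 5 × 1800 = 9000 mm.
Top and bottom landings: 2 × 1800 = 3600 mm.
Total = 79164 + 9000 + 3600 = 91764 mm.
= 91.76 m.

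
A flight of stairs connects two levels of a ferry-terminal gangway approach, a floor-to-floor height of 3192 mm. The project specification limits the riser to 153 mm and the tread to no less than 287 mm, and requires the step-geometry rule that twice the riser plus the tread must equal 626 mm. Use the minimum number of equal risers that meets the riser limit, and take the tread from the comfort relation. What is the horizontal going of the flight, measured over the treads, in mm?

3192 / 153 = 20.863 → round up to 21 risers.
Riser R = 3192 / 21 = 152 mm, within the 153 mm limit.
T = 626 − 2·152 = 322 mm, which satisfies the 287 mm minimum.
Going = (21 − 1) × 322 = 6440 mm.

6440 mm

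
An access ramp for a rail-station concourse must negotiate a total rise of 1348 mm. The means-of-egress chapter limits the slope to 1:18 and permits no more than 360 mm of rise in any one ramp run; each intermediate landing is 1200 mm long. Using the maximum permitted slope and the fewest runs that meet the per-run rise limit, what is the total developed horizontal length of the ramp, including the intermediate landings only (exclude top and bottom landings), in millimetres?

27864 mm

1348 / 360 = 3.74, so 4 ramp runs are needed. That means 3 intermediate landings.
Ramp run (horizontal) at 1:18: 1348 × 18 = 24264 mm.
3 intermediate landings contribute 3 × 1200 = 3600 mm.
Developed length = 24264 + 3600 = 27864 mm.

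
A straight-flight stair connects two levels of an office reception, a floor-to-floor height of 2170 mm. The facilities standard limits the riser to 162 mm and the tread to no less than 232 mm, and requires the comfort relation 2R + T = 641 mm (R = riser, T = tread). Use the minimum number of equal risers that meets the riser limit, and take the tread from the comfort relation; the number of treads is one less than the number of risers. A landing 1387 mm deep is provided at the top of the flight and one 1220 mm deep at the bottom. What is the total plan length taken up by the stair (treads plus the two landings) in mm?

At most 162 each: 2170/162 = 13.40, giving 14 risers.
Each riser is 2170/14 = 155 mm (≤ 162 mm).
T = 641 − 2·155 = 331 mm, which satisfies the 232 mm minimum.
Treads = 14 − 1 = 13; going = 13 × 331 = 4303 mm.
Add landings: 4303 + 1387 + 1220 = 6910 mm.

6910 mm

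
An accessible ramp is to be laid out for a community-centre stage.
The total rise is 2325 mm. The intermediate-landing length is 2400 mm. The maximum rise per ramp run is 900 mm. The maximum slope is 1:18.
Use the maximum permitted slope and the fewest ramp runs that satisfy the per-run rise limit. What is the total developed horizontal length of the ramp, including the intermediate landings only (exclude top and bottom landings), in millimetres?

46650 mm

⌈2325/900⌉ = 3 ramp runs. That means 2 intermediate landings.
Horizontal run for 2325 mm of rise at 1:18 is 2325 × 18 = 41850 mm.
Intermediate landings: 2 × 2400 = 4800 mm.
Developed length = 41850 + 4800 = 46650 mm.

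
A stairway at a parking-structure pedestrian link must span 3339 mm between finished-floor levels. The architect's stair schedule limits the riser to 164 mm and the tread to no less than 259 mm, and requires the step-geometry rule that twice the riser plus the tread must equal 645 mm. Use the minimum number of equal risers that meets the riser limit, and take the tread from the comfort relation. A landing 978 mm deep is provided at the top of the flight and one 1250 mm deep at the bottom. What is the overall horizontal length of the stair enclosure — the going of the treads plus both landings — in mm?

8768 mm

⌈3339/164⌉ = 21 risers.
Riser R = 3339 / 21 = 159 mm, within the 164 mm limit.
T = 645 − 2·159 = 327 mm, which satisfies the 259 mm minimum.
21 risers give 20 treads; going = 20 × 327 = 6540 mm.
Enclosure = 6540 + 978 + 1250 = 8768 mm.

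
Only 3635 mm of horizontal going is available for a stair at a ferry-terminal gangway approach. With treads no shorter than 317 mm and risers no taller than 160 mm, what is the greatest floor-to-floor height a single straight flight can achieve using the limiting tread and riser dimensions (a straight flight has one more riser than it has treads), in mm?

1920 mm

3635 / 317 = 11.47, so 11 treads fit.
Risers = treads + 1 = 12.
Maximum height = 12 × 160 = 1920 mm.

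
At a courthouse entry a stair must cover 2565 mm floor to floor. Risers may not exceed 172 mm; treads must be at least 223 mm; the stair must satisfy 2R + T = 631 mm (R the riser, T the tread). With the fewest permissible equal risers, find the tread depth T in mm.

289 mm

2565 / 172 = 14.913 → round up to 15 risers.
R = 2565 ÷ 15 = 171 mm.
Tread T = 631 − 2 × 171 = 289 mm (≥ 223 mm).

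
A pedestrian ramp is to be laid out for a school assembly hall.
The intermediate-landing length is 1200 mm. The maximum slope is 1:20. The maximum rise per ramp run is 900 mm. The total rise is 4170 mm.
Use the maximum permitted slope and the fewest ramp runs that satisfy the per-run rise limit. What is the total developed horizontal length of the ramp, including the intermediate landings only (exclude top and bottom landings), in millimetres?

88200 mm

4170 / 900 = 4.633 → round up to 5 ramp runs. That means 4 intermediate landings.
Ramp run (horizontal) at 1:20: 4170 × 20 = 83400 mm.
Intermediate landings: 4 × 1200 = 4800 mm.
Total developed length = 83400 + 4800 = 88200 mm.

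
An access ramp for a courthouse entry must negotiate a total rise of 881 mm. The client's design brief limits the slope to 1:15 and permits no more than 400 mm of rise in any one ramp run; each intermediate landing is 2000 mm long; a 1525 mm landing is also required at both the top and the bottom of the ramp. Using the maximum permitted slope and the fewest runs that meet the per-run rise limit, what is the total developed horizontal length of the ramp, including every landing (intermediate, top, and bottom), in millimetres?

At most 400 each: 881/400 = 2.20, giving 3 ramp runs. That means 2 intermediate landings.
Horizontal run for 881 mm of rise at 1:15 is 881 × 15 = 13215 mm.
2 intermediate landings contribute 2 × 2000 = 4000 mm.
Top and bottom landings: 2 × 1525 = 3050 mm.
Total = 13215 + 4000 + 3050 = 20265 mm.

20265 mm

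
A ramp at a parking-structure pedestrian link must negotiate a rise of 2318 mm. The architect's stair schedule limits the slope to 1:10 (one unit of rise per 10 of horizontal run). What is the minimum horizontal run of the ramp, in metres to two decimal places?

At 1:10 the run is 10 × 2318 = 23180 mm.
23180 mm = 23.18 m.

23.18 m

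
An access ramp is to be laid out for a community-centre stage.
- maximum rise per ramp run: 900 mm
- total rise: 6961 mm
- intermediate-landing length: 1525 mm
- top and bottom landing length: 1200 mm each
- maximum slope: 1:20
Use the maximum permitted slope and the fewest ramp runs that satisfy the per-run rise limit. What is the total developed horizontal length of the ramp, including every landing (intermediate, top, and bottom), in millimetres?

6961 / 900 = 7.73, so 8 ramp runs are needed. That means 7 intermediate landings.
Horizontal run for 6961 mm of rise at 1:20 is 6961 × 20 = 139220 mm.
7 intermediate landings contribute 7 × 1525 = 10675 mm.
Top and bottom landings: 2 × 1200 = 2400 mm.
Total = 139220 + 10675 + 2400 = 152295 mm.

152295 mm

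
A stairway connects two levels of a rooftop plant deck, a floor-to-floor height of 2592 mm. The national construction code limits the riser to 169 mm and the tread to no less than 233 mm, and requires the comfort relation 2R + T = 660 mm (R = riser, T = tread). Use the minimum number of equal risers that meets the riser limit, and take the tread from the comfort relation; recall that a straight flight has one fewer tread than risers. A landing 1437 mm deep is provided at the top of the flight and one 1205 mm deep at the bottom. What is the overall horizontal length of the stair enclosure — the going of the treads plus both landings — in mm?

7682 mm

2592 / 169 = 15.337 → round up to 16 risers.
Each riser is 2592/16 = 162 mm (≤ 169 mm).
T = 660 − 2·162 = 336 mm, which satisfies the 233 mm minimum.
Treads = 16 − 1 = 15; going = 15 × 336 = 5040 mm.
Add landings: 5040 + 1437 + 1205 = 7682 mm.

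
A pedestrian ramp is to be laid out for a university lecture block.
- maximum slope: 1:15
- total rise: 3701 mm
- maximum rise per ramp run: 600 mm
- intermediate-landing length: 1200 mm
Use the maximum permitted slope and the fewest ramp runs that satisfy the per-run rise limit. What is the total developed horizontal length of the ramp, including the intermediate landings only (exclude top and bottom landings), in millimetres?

62715 mm

At most 600 each: 3701/600 = 6.17, giving 7 ramp runs. That means 6 intermediate landings.
Horizontal run for 3701 mm of rise at 1:15 is 3701 × 15 = 55515 mm.
6 intermediate landings contribute 6 × 1200 = 7200 mm.
Developed length = 55515 + 7200 = 62715 mm.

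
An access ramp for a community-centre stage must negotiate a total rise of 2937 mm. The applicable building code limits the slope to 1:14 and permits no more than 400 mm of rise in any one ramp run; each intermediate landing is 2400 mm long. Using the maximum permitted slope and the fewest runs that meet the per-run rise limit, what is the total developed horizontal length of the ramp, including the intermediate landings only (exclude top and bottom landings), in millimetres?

57918 mm

⌈2937/400⌉ = 8 ramp runs. That means 7 intermediate landings.
Ramp run (horizontal) at 1:14: 2937 × 14 = 41118 mm.
7 intermediate landings contribute 7 × 2400 = 16800 mm.
Developed length = 41118 + 16800 = 57918 mm.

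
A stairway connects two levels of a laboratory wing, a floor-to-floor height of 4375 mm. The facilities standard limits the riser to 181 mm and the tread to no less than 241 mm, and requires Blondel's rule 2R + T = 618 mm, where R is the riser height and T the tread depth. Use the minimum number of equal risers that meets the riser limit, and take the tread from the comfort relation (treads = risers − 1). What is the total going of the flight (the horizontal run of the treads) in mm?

6432 mm

4375 / 181 = 24.17, so 25 risers are needed.
R = 4375 ÷ 25 = 175 mm.
Tread T = 618 − 2 × 175 = 268 mm (≥ 241 mm).
Treads = 25 − 1 = 24; going = 24 × 268 = 6432 mm.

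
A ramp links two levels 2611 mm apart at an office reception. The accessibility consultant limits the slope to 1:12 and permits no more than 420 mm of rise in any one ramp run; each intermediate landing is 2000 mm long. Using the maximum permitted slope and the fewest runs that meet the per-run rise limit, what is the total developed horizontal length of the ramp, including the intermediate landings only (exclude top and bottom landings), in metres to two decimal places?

43.33 m

At most 420 each: 2611/420 = 6.22, giving 7 ramp runs. That means 6 intermediate landings.
Horizontal run for 2611 mm of rise at 1:12 is 2611 × 12 = 31332 mm.
Intermediate landings: 6 × 2000 = 12000 mm.
Total developed length = 31332 + 12000 = 43332 mm.
= 43.33 m.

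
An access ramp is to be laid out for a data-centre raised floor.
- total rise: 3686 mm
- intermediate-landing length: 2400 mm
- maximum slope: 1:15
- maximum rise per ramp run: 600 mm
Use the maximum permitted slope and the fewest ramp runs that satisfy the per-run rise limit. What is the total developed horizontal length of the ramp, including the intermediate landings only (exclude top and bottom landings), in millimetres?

3686 / 600 = 6.143 → round up to 7 ramp runs. That means 6 intermediate landings.
Horizontal run for 3686 mm of rise at 1:15 is 3686 × 15 = 55290 mm.
Intermediate landings: 6 × 2400 = 14400 mm.
Total developed length = 55290 + 14400 = 69690 mm.

69690 mm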